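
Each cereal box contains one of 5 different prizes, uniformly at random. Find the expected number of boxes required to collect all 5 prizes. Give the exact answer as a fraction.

After i distinct types are collected, each trial gives a new one with probability (5−i)/5, so the expected wait for the next new type is 5/(5−i).
E = 5/5 + 5/4 + 5/3 + 5/2 + 5/1 = 137/12.

137/12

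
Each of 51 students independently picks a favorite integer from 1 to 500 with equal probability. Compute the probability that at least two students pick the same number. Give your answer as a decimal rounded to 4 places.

0.9287

It's easier to compute the probability that all 51 are distinct.
P(all distinct) = 500/500 · 499/500 · ··· · 450/500 ≈ 0.0713.
So the probability of at least one match is 1 − 0.0713 = 0.9287.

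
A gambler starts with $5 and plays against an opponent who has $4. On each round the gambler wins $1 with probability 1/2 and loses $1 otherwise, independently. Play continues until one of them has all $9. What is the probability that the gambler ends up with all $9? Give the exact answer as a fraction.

With a fair step, P(i) = ½P(i−1) + ½P(i+1) with P(0)=0, P(9)=1 has the linear solution P(i) = i/9.
P(5) = 5/9.

5/9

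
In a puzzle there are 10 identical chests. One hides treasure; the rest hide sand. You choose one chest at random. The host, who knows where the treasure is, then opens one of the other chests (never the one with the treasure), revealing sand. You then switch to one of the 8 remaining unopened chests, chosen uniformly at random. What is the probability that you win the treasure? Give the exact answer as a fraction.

9/80

Your original chest holds the treasure with probability 1/10, so the other 9 collectively hold it with probability 9/10.
The host can always find an empty chest to open, so this doesn't change that 9/10; it is now spread over the 8 remaining unopened chests.
P(win by switching) = (9/10) · (1/8) = 9/80.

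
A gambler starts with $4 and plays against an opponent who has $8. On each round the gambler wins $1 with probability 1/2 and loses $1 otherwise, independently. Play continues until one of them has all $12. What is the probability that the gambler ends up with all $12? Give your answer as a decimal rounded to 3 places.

With a fair step, P(i) = ½P(i−1) + ½P(i+1) with P(0)=0, P(12)=1 has the linear solution P(i) = i/12.
P(4) = 4/12 = 1/3 ≈ 0.333.

0.333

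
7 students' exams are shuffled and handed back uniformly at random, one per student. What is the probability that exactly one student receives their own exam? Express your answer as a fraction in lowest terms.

53/144

Choose which one is fixed: C(7,1) = 7 ways.
The remaining 6 must have no fixed point: D(6) = 265.
P = 7·265/5040 = 53/144.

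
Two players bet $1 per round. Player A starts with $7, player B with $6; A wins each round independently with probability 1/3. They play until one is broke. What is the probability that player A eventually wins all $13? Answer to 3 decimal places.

0.016

Let r = q/p = (2/3)/(1/3) = 2. The recurrence P(i) = p·P(i+1) + q·P(i−1) with P(0)=0, P(13)=1 gives P(i) = (1 − r^i)/(1 − r^13).
P(7) = (1 − (2)^7) / (1 − (2)^13) = 127/8191 ≈ 0.016.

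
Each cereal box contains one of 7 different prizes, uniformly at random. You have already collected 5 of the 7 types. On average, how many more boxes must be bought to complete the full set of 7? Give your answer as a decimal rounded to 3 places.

10.500

Starting from 5 distinct types, each trial gives a new one with probability (7−i)/7 when i types are held, so the wait for the next new type is 7/(7−i).
E = 7/2 + 7/1 = 21/2 ≈ 10.500.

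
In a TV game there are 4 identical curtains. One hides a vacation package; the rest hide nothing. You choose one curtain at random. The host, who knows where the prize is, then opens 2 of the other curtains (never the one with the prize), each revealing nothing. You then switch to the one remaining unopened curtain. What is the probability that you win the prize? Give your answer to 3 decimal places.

0.750

Your original curtain holds the prize with probability 1/4, so the other 3 collectively hold it with probability 3/4.
The host can always find 2 empty curtains to open, so the reveals don't change that 3/4; it is now spread over the 1 remaining unopened curtain.
P(win by switching) = (3/4) · (1/1) = 3/4 ≈ 0.750.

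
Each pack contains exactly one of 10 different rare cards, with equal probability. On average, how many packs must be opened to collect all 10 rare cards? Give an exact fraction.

7381/252

After i distinct types are collected, each trial gives a new one with probability (10−i)/10, so the expected wait for the next new type is 10/(10−i).
E = 10/10 + 10/9 + 10/8 + 10/7 + 10/6 + 10/5 + 10/4 + 10/3 + 10/2 + 10/1 = 7381/252.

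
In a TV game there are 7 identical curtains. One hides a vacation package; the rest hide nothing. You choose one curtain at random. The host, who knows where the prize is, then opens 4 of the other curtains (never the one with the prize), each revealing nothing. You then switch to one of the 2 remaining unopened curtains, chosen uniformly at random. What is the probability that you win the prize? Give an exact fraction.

3/7

Your original curtain holds the prize with probability 1/7, so the other 6 collectively hold it with probability 6/7.
The host can always find 4 empty curtains to open, so the reveals don't change that 6/7; it is now spread over the 2 remaining unopened curtains.
P(win by switching) = (6/7) · (1/2) = 3/7.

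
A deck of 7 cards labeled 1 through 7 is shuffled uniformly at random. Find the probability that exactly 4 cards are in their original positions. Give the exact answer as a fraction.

Choose which 4 of the 7 are fixed: C(7,4) = 35 ways.
The remaining 3 must have no fixed point: D(3) = 2.
P = 35·2/5040 = 1/72.

1/72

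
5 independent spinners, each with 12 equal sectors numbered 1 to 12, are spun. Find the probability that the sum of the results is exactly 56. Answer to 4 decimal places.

There are 12^5 = 248832 equally likely outcomes.
The number of ordered 5-tuples from {1,…,12} summing to 56 is 70.
P(sum = 56) = 70/248832 = 35/124416 ≈ 0.0003.

0.0003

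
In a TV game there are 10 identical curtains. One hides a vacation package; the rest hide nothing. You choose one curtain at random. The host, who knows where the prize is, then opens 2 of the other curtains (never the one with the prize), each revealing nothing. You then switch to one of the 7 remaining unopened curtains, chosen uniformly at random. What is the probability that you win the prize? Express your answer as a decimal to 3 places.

0.129

Your original curtain holds the prize with probability 1/10, so the other 9 collectively hold it with probability 9/10.
The host can always find 2 empty curtains to open, so the reveals don't change that 9/10; it is now spread over the 7 remaining unopened curtains.
P(win by switching) = (9/10) · (1/7) = 9/70 ≈ 0.129.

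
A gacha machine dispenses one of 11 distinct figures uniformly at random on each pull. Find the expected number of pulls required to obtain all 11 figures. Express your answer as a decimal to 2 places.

33.22

After i distinct types are collected, each trial gives a new one with probability (11−i)/11, so the expected wait for the next new type is 11/(11−i).
E = 11/11 + 11/10 + 11/9 + 11/8 + 11/7 + 11/6 + 11/5 + 11/4 + 11/3 + 11/2 + 11/1 = 83711/2520 ≈ 33.22.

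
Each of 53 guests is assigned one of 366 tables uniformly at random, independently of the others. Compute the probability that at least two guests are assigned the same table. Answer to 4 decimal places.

0.9809

It's easier to compute the probability that all 53 are distinct.
P(all distinct) = 366/366 · 365/366 · ··· · 314/366 ≈ 0.0191.
So the probability of at least one match is 1 − 0.0191 = 0.9809.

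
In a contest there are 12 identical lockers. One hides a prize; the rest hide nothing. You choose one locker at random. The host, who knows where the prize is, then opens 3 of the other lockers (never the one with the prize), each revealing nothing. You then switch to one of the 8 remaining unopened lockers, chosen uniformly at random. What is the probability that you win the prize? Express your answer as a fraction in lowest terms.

Your original locker holds the prize with probability 1/12, so the other 11 collectively hold it with probability 11/12.
The host can always find 3 empty lockers to open, so the reveals don't change that 11/12; it is now spread over the 8 remaining unopened lockers.
P(win by switching) = (11/12) · (1/8) = 11/96.

11/96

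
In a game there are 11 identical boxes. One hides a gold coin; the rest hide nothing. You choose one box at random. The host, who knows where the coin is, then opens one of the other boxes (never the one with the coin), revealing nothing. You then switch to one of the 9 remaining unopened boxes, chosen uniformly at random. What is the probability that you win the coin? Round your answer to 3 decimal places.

Your original box holds the coin with probability 1/11, so the other 10 collectively hold it with probability 10/11.
The host can always find an empty box to open, so this doesn't change that 10/11; it is now spread over the 9 remaining unopened boxes.
P(win by switching) = (10/11) · (1/9) = 10/99 ≈ 0.101.

0.101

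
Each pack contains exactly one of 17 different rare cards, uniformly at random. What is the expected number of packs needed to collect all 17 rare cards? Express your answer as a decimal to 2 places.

After i distinct types are collected, each trial gives a new one with probability (17−i)/17, so the expected wait for the next new type is 17/(17−i).
E = 17/17 + 17/16 + 17/15 + 17/14 + 17/13 + 17/12 + 17/11 + 17/10 + 17/9 + 17/8 + 17/7 + 17/6 + 17/5 + 17/4 + 17/3 + 17/2 + 17/1 = 42142223/720720 ≈ 58.47.

58.47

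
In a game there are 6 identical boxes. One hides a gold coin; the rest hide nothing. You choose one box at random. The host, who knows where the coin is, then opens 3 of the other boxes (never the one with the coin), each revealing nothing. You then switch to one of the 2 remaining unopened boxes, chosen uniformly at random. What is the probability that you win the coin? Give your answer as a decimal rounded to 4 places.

0.4167

Your original box holds the coin with probability 1/6, so the other 5 collectively hold it with probability 5/6.
The host can always find 3 empty boxes to open, so the reveals don't change that 5/6; it is now spread over the 2 remaining unopened boxes.
P(win by switching) = (5/6) · (1/2) = 5/12 ≈ 0.4167.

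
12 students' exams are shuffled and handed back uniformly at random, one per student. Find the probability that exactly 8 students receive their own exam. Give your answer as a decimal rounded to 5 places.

Choose which 8 of the 12 are fixed: C(12,8) = 495 ways.
The remaining 4 must have no fixed point: D(4) = 9.
P = 495·9/479001600 = 1/107520 ≈ 0.00001.

0.00001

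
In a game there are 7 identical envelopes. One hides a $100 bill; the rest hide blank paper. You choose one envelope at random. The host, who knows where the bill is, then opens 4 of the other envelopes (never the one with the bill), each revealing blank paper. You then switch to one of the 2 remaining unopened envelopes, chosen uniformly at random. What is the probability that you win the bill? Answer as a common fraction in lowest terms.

Your original envelope holds the bill with probability 1/7, so the other 6 collectively hold it with probability 6/7.
The host can always find 4 empty envelopes to open, so the reveals don't change that 6/7; it is now spread over the 2 remaining unopened envelopes.
P(win by switching) = (6/7) · (1/2) = 3/7.

3/7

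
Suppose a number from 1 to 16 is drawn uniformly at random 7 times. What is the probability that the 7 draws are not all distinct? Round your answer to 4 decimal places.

P(all 7 different) = 16/16 · 15/16 · ··· · 10/16 ≈ 0.2148.
P(at least two equal) = 1 − 0.2148 = 0.7852.

0.7852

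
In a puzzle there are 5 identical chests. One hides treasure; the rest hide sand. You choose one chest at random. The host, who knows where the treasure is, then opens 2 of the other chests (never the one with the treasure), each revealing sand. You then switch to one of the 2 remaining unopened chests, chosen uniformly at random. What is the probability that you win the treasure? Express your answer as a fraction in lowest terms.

Your original chest holds the treasure with probability 1/5, so the other 4 collectively hold it with probability 4/5.
The host can always find 2 empty chests to open, so the reveals don't change that 4/5; it is now spread over the 2 remaining unopened chests.
P(win by switching) = (4/5) · (1/2) = 2/5.

2/5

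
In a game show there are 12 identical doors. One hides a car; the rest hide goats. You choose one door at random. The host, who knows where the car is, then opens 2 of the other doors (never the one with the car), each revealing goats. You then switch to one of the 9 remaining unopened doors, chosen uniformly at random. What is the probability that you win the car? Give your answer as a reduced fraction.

11/108

Your original door holds the car with probability 1/12, so the other 11 collectively hold it with probability 11/12.
The host can always find 2 empty doors to open, so the reveals don't change that 11/12; it is now spread over the 9 remaining unopened doors.
P(win by switching) = (11/12) · (1/9) = 11/108.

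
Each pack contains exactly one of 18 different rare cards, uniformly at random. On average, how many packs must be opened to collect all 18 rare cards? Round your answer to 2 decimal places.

After i distinct types are collected, each trial gives a new one with probability (18−i)/18, so the expected wait for the next new type is 18/(18−i).
E = 18/18 + 18/17 + 18/16 + 18/15 + 18/14 + 18/13 + 18/12 + 18/11 + 18/10 + 18/9 + 18/8 + 18/7 + 18/6 + 18/5 + 18/4 + 18/3 + 18/2 + 18/1 = 42822903/680680 ≈ 62.91.

62.91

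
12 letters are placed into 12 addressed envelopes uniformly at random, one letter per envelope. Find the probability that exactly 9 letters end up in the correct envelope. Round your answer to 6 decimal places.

0.000001

Choose which 9 of the 12 are fixed: C(12,9) = 220 ways.
The remaining 3 must have no fixed point: D(3) = 2.
P = 220·2/479001600 = 1/1088640 ≈ 0.000001.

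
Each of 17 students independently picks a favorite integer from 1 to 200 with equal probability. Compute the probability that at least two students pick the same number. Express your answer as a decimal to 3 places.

0.503

It's easier to compute the probability that all 17 are distinct.
P(all distinct) = 200/200 · 199/200 · ··· · 184/200 ≈ 0.497.
So the probability of at least one match is 1 − 0.497 = 0.503.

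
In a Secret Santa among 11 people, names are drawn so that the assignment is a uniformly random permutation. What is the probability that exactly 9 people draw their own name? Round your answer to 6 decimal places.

Choose which 9 of the 11 are fixed: C(11,9) = 55 ways.
The remaining 2 must have no fixed point: D(2) = 1.
P = 55·1/39916800 = 1/725760 ≈ 0.000001.

0.000001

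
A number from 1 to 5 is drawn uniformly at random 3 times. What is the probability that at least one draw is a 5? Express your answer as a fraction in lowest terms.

P(no draw is a 5) = (4/5)^3 = 64/125.
P(at least one) = 1 − 64/125 = 61/125.

61/125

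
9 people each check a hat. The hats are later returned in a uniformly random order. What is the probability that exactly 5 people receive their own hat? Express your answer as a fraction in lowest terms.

1/320

Choose which 5 of the 9 are fixed: C(9,5) = 126 ways.
The remaining 4 must have no fixed point: D(4) = 9.
P = 126·9/362880 = 1/320.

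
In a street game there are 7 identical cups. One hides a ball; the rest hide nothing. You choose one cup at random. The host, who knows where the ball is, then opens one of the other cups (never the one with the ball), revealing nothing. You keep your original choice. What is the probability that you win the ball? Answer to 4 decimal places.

The host can always open an empty cup regardless of your choice, so this gives no information about your original cup.
P(win by staying) = 1/7 ≈ 0.1429.

0.1429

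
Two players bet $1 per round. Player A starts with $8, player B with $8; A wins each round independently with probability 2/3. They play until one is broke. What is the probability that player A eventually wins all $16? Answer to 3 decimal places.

Let r = q/p = (1/3)/(2/3) = 1/2. The recurrence P(i) = p·P(i+1) + q·P(i−1) with P(0)=0, P(16)=1 gives P(i) = (1 − r^i)/(1 − r^16).
P(8) = (1 − (1/2)^8) / (1 − (1/2)^16) = 256/257 ≈ 0.996.

0.996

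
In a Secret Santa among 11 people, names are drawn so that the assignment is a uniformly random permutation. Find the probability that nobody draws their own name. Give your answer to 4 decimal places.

0.3679

This is the derangement probability: permutations of 11 with no fixed point.
D(11) = 11! · (1 − 1/1! + 1/2! − ··· + (−1)^11/11!) = 14684570.
P = 14684570/39916800 = 1468457/3991680 ≈ 0.3679.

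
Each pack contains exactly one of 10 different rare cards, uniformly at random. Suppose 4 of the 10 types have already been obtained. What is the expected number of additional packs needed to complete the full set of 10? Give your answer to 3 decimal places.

Starting from 4 distinct types, each trial gives a new one with probability (10−i)/10 when i types are held, so the wait for the next new type is 10/(10−i).
E = 10/6 + 10/5 + 10/4 + 10/3 + 10/2 + 10/1 = 49/2 ≈ 24.500.

24.500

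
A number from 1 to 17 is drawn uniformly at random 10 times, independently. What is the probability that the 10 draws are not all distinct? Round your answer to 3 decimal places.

P(all 10 different) = 17/17 · 16/17 · ··· · 8/17 ≈ 0.035.
P(at least two equal) = 1 − 0.035 = 0.965.

0.965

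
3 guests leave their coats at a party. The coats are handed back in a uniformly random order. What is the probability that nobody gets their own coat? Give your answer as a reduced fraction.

1/3

This is the derangement probability: permutations of 3 with no fixed point.
D(3) = 3! · (1 − 1/1! + 1/2! − ··· + (−1)^3/3!) = 2.
P = 2/6 = 1/3.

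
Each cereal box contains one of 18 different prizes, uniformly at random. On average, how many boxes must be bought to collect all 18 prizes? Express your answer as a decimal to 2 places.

62.91

After i distinct types are collected, each trial gives a new one with probability (18−i)/18, so the expected wait for the next new type is 18/(18−i).
E = 18/18 + 18/17 + 18/16 + 18/15 + 18/14 + 18/13 + 18/12 + 18/11 + 18/10 + 18/9 + 18/8 + 18/7 + 18/6 + 18/5 + 18/4 + 18/3 + 18/2 + 18/1 = 42822903/680680 ≈ 62.91.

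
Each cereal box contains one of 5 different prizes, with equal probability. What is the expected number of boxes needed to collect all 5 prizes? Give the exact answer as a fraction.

137/12

After i distinct types are collected, each trial gives a new one with probability (5−i)/5, so the expected wait for the next new type is 5/(5−i).
E = 5/5 + 5/4 + 5/3 + 5/2 + 5/1 = 137/12.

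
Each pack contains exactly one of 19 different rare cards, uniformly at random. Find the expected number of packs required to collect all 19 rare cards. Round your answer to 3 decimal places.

After i distinct types are collected, each trial gives a new one with probability (19−i)/19, so the expected wait for the next new type is 19/(19−i).
E = 19/19 + 19/18 + 19/17 + 19/16 + 19/15 + 19/14 + 19/13 + 19/12 + 19/11 + 19/10 + 19/9 + 19/8 + 19/7 + 19/6 + 19/5 + 19/4 + 19/3 + 19/2 + 19/1 = 275295799/4084080 ≈ 67.407.

67.407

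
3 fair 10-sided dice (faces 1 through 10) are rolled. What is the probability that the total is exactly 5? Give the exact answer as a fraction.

There are 10^3 = 1000 equally likely outcomes.
The number of ordered 3-tuples from {1,…,10} summing to 5 is 6.
P(sum = 5) = 6/1000 = 3/500.

3/500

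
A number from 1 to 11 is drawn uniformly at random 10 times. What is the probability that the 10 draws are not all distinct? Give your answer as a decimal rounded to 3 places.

0.998

P(all 10 different) = 11/11 · 10/11 · ··· · 2/11 ≈ 0.002.
P(at least two equal) = 1 − 0.002 = 0.998.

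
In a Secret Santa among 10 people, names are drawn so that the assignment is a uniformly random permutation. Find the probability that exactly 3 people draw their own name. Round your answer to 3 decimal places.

Choose which 3 of the 10 are fixed: C(10,3) = 120 ways.
The remaining 7 must have no fixed point: D(7) = 1854.
P = 120·1854/3628800 = 103/1680 ≈ 0.061.

0.061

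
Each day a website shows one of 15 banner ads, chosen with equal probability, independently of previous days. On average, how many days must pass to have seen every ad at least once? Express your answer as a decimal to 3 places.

49.773

After i distinct types are collected, each trial gives a new one with probability (15−i)/15, so the expected wait for the next new type is 15/(15−i).
E = 15/15 + 15/14 + 15/13 + 15/12 + 15/11 + 15/10 + 15/9 + 15/8 + 15/7 + 15/6 + 15/5 + 15/4 + 15/3 + 15/2 + 15/1 = 1195757/24024 ≈ 49.773.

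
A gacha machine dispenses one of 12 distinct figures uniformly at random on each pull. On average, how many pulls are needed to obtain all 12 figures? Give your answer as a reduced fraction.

After i distinct types are collected, each trial gives a new one with probability (12−i)/12, so the expected wait for the next new type is 12/(12−i).
E = 12/12 + 12/11 + 12/10 + 12/9 + 12/8 + 12/7 + 12/6 + 12/5 + 12/4 + 12/3 + 12/2 + 12/1 = 86021/2310.

86021/2310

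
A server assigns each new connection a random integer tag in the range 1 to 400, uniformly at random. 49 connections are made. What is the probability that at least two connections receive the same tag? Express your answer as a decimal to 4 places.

0.9534

It's easier to compute the probability that all 49 are distinct.
P(all distinct) = 400/400 · 399/400 · ··· · 352/400 ≈ 0.0466.
So the probability of at least one match is 1 − 0.0466 = 0.9534.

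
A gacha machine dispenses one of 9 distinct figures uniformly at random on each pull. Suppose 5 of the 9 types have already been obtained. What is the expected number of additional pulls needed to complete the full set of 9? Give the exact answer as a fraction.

Starting from 5 distinct types, each trial gives a new one with probability (9−i)/9 when i types are held, so the wait for the next new type is 9/(9−i).
E = 9/4 + 9/3 + 9/2 + 9/1 = 75/4.

75/4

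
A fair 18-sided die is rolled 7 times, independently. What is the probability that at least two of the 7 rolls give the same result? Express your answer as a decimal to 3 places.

P(all 7 different) = 18/18 · 17/18 · ··· · 12/18 ≈ 0.262.
P(at least two equal) = 1 − 0.262 = 0.738.

0.738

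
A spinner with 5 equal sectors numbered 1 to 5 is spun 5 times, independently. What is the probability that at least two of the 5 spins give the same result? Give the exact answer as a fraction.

P(all 5 different) = 5/5 · 4/5 · ··· · 1/5 = 24/625.
P(at least two equal) = 1 − 24/625 = 601/625.

601/625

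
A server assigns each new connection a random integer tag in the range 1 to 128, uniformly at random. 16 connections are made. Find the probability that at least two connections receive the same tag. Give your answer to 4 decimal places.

0.6239

It's easier to compute the probability that all 16 are distinct.
P(all distinct) = 128/128 · 127/128 · ··· · 113/128 ≈ 0.3761.
So the probability of at least one match is 1 − 0.3761 = 0.6239.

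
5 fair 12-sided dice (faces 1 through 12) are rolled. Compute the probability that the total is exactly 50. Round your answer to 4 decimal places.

There are 12^5 = 248832 equally likely outcomes.
The number of ordered 5-tuples from {1,…,12} summing to 50 is 1001.
P(sum = 50) = 1001/248832 ≈ 0.0040.

0.0040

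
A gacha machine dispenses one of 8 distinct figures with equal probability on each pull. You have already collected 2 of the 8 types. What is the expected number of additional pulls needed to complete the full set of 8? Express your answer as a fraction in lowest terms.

Starting from 2 distinct types, each trial gives a new one with probability (8−i)/8 when i types are held, so the wait for the next new type is 8/(8−i).
E = 8/6 + 8/5 + 8/4 + 8/3 + 8/2 + 8/1 = 98/5.

98/5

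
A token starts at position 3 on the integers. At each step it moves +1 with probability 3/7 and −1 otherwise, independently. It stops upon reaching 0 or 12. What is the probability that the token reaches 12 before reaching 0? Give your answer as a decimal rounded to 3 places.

0.045

Let r = q/p = (4/7)/(3/7) = 4/3. The recurrence P(i) = p·P(i+1) + q·P(i−1) with P(0)=0, P(12)=1 gives P(i) = (1 − r^i)/(1 − r^12).
P(3) = (1 − (4/3)^3) / (1 − (4/3)^12) = 19683/439075 ≈ 0.045.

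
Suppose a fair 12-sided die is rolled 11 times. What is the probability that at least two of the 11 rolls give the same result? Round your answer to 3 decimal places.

0.999

P(all 11 different) = 12/12 · 11/12 · ··· · 2/12 ≈ 0.001.
P(at least two equal) = 1 − 0.001 = 0.999.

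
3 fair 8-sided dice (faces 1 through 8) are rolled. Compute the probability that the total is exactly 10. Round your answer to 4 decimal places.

There are 8^3 = 512 equally likely outcomes.
The number of ordered 3-tuples from {1,…,8} summing to 10 is 36.
P(sum = 10) = 36/512 = 9/128 ≈ 0.0703.

0.0703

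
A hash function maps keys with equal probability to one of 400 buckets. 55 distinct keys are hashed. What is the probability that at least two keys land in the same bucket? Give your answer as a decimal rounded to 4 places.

0.9796

It's easier to compute the probability that all 55 are distinct.
P(all distinct) = 400/400 · 399/400 · ··· · 346/400 ≈ 0.0204.
So the probability of at least one match is 1 − 0.0204 = 0.9796.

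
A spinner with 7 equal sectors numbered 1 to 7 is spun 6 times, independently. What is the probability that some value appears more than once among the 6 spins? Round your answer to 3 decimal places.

0.957

P(all 6 different) = 7/7 · 6/7 · ··· · 2/7 ≈ 0.043.
P(at least two equal) = 1 − 0.043 = 0.957.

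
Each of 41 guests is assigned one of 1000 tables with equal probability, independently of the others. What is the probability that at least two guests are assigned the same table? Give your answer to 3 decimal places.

It's easier to compute the probability that all 41 are distinct.
P(all distinct) = 1000/1000 · 999/1000 · ··· · 960/1000 ≈ 0.435.
So the probability of at least one match is 1 − 0.435 = 0.565.

0.565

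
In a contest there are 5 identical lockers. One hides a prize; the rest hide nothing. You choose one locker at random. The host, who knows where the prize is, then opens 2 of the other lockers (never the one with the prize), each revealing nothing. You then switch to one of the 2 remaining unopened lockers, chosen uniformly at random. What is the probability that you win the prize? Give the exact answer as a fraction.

Your original locker holds the prize with probability 1/5, so the other 4 collectively hold it with probability 4/5.
The host can always find 2 empty lockers to open, so the reveals don't change that 4/5; it is now spread over the 2 remaining unopened lockers.
P(win by switching) = (4/5) · (1/2) = 2/5.

2/5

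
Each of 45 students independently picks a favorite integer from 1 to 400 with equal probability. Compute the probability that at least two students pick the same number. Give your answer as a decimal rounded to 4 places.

0.9236

It's easier to compute the probability that all 45 are distinct.
P(all distinct) = 400/400 · 399/400 · ··· · 356/400 ≈ 0.0764.
So the probability of at least one match is 1 − 0.0764 = 0.9236.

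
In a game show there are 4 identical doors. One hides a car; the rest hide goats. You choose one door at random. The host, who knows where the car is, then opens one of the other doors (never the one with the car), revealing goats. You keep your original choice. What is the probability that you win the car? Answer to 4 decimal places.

The host can always open an empty door regardless of your choice, so this gives no information about your original door.
P(win by staying) = 1/4 ≈ 0.2500.

0.2500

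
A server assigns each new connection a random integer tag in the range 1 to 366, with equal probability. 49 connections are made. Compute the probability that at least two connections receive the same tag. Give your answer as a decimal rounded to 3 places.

0.965

It's easier to compute the probability that all 49 are distinct.
P(all distinct) = 366/366 · 365/366 · ··· · 318/366 ≈ 0.035.
So the probability of at least one match is 1 − 0.035 = 0.965.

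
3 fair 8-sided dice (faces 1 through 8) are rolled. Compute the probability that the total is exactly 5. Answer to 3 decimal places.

0.012

There are 8^3 = 512 equally likely outcomes.
The number of ordered 3-tuples from {1,…,8} summing to 5 is 6.
P(sum = 5) = 6/512 = 3/256 ≈ 0.012.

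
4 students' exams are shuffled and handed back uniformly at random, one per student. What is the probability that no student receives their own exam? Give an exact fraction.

3/8

This is the derangement probability: permutations of 4 with no fixed point.
D(4) = 4! · (1 − 1/1! + 1/2! − ··· + (−1)^4/4!) = 9.
P = 9/24 = 3/8.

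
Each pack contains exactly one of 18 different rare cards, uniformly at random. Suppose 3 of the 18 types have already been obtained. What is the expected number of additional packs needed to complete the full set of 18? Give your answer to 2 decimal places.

Starting from 3 distinct types, each trial gives a new one with probability (18−i)/18 when i types are held, so the wait for the next new type is 18/(18−i).
E = 18/15 + 18/14 + 18/13 + 18/12 + 18/11 + 18/10 + 18/9 + 18/8 + 18/7 + 18/6 + 18/5 + 18/4 + 18/3 + 18/2 + 18/1 = 1195757/20020 ≈ 59.73.

59.73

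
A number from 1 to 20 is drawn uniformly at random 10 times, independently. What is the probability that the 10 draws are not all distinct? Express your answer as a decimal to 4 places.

P(all 10 different) = 20/20 · 19/20 · ··· · 11/20 ≈ 0.0655.
P(at least two equal) = 1 − 0.0655 = 0.9345.

0.9345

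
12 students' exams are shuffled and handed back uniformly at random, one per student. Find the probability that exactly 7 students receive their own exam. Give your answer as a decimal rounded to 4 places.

Choose which 7 of the 12 are fixed: C(12,7) = 792 ways.
The remaining 5 must have no fixed point: D(5) = 44.
P = 792·44/479001600 = 11/151200 ≈ 0.0001.

0.0001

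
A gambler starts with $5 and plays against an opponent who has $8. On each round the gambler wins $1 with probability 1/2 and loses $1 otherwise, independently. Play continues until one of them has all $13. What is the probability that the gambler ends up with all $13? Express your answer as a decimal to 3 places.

0.385

With a fair step, P(i) = ½P(i−1) + ½P(i+1) with P(0)=0, P(13)=1 has the linear solution P(i) = i/13.
P(5) = 5/13 ≈ 0.385.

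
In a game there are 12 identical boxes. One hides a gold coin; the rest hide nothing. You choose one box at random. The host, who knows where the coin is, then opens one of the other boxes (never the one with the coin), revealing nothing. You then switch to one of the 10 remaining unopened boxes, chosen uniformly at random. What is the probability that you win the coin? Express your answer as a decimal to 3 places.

0.092

Your original box holds the coin with probability 1/12, so the other 11 collectively hold it with probability 11/12.
The host can always find an empty box to open, so this doesn't change that 11/12; it is now spread over the 10 remaining unopened boxes.
P(win by switching) = (11/12) · (1/10) = 11/120 ≈ 0.092.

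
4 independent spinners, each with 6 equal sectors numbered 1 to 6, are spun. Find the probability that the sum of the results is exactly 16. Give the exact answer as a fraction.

There are 6^4 = 1296 equally likely outcomes.
The number of ordered 4-tuples from {1,…,6} summing to 16 is 125.
P(sum = 16) = 125/1296.

125/1296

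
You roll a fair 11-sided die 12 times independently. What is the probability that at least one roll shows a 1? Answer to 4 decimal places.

0.6814

P(no roll shows a 1) = (10/11)^12 ≈ 0.3186.
P(at least one) = 1 − 0.3186 = 0.6814.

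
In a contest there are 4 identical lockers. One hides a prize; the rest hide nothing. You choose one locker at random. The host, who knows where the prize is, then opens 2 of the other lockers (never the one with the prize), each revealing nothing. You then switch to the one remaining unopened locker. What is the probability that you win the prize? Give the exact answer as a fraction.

3/4

Your original locker holds the prize with probability 1/4, so the other 3 collectively hold it with probability 3/4.
The host can always find 2 empty lockers to open, so the reveals don't change that 3/4; it is now spread over the 1 remaining unopened locker.
P(win by switching) = (3/4) · (1/1) = 3/4.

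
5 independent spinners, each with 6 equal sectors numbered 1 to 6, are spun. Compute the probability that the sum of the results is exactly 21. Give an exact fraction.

5/72

There are 6^5 = 7776 equally likely outcomes.
The number of ordered 5-tuples from {1,…,6} summing to 21 is 540.
P(sum = 21) = 540/7776 = 5/72.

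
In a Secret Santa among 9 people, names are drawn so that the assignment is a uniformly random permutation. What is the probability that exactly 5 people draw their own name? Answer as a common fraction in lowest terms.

1/320

Choose which 5 of the 9 are fixed: C(9,5) = 126 ways.
The remaining 4 must have no fixed point: D(4) = 9.
P = 126·9/362880 = 1/320.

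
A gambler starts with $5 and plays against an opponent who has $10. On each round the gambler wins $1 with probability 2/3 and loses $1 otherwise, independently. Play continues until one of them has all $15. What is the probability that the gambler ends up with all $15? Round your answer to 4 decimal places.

0.9688

Let r = q/p = (1/3)/(2/3) = 1/2. The recurrence P(i) = p·P(i+1) + q·P(i−1) with P(0)=0, P(15)=1 gives P(i) = (1 − r^i)/(1 − r^15).
P(5) = (1 − (1/2)^5) / (1 − (1/2)^15) = 1024/1057 ≈ 0.9688.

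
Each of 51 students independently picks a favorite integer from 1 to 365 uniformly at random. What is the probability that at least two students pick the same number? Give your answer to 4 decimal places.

0.9744

It's easier to compute the probability that all 51 are distinct.
P(all distinct) = 365/365 · 364/365 · ··· · 315/365 ≈ 0.0256.
So the probability of at least one match is 1 − 0.0256 = 0.9744.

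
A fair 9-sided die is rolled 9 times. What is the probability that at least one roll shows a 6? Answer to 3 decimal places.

0.654

P(no roll shows a 6) = (8/9)^9 ≈ 0.346.
P(at least one) = 1 − 0.346 = 0.654.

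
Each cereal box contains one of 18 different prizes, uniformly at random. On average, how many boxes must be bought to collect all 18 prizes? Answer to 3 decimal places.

62.912

After i distinct types are collected, each trial gives a new one with probability (18−i)/18, so the expected wait for the next new type is 18/(18−i).
E = 18/18 + 18/17 + 18/16 + 18/15 + 18/14 + 18/13 + 18/12 + 18/11 + 18/10 + 18/9 + 18/8 + 18/7 + 18/6 + 18/5 + 18/4 + 18/3 + 18/2 + 18/1 = 42822903/680680 ≈ 62.912.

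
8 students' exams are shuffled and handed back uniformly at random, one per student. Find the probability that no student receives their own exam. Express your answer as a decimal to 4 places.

0.3679

This is the derangement probability: permutations of 8 with no fixed point.
D(8) = 8! · (1 − 1/1! + 1/2! − ··· + (−1)^8/8!) = 14833.
P = 14833/40320 = 2119/5760 ≈ 0.3679.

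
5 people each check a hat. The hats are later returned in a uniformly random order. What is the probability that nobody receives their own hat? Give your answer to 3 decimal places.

This is the derangement probability: permutations of 5 with no fixed point.
D(5) = 5! · (1 − 1/1! + 1/2! − ··· + (−1)^5/5!) = 44.
P = 44/120 = 11/30 ≈ 0.367.

0.367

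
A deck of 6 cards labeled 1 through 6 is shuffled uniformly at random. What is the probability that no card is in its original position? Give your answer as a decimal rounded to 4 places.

0.3681

This is the derangement probability: permutations of 6 with no fixed point.
D(6) = 6! · (1 − 1/1! + 1/2! − ··· + (−1)^6/6!) = 265.
P = 265/720 = 53/144 ≈ 0.3681.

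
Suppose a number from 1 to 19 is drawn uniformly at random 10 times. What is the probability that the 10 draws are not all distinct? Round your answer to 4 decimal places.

P(all 10 different) = 19/19 · 18/19 · ··· · 10/19 ≈ 0.0547.
P(at least two equal) = 1 − 0.0547 = 0.9453.

0.9453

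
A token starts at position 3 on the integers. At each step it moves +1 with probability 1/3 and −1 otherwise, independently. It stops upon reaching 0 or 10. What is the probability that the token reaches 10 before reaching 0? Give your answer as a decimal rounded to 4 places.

Let r = q/p = (2/3)/(1/3) = 2. The recurrence P(i) = p·P(i+1) + q·P(i−1) with P(0)=0, P(10)=1 gives P(i) = (1 − r^i)/(1 − r^10).
P(3) = (1 − (2)^3) / (1 − (2)^10) = 7/1023 ≈ 0.0068.

0.0068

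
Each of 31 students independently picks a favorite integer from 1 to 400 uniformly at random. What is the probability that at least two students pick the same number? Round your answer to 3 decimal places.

It's easier to compute the probability that all 31 are distinct.
P(all distinct) = 400/400 · 399/400 · ··· · 370/400 ≈ 0.303.
So the probability of at least one match is 1 − 0.303 = 0.697.

0.697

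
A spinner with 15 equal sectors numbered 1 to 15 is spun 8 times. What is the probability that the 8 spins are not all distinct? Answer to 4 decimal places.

P(all 8 different) = 15/15 · 14/15 · ··· · 8/15 ≈ 0.1012.
P(at least two equal) = 1 − 0.1012 = 0.8988.

0.8988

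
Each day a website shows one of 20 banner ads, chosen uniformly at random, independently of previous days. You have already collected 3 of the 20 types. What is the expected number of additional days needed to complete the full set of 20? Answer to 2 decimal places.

Starting from 3 distinct types, each trial gives a new one with probability (20−i)/20 when i types are held, so the wait for the next new type is 20/(20−i).
E = 20/17 + 20/16 + 20/15 + 20/14 + 20/13 + 20/12 + 20/11 + 20/10 + 20/9 + 20/8 + 20/7 + 20/6 + 20/5 + 20/4 + 20/3 + 20/2 + 20/1 = 42142223/612612 ≈ 68.79.

68.79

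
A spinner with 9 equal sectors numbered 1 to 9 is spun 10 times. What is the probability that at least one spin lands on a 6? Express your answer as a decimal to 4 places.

P(no spin lands on a 6) = (8/9)^10 ≈ 0.3079.
P(at least one) = 1 − 0.3079 = 0.6921.

0.6921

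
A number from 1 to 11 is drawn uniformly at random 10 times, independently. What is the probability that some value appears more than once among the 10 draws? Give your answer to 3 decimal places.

P(all 10 different) = 11/11 · 10/11 · ··· · 2/11 ≈ 0.002.
P(at least two equal) = 1 − 0.002 = 0.998.

0.998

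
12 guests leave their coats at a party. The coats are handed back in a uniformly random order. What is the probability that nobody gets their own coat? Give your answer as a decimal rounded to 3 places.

This is the derangement probability: permutations of 12 with no fixed point.
D(12) = 12! · (1 − 1/1! + 1/2! − ··· + (−1)^12/12!) = 176214841.
P = 176214841/479001600 = 16019531/43545600 ≈ 0.368.

0.368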